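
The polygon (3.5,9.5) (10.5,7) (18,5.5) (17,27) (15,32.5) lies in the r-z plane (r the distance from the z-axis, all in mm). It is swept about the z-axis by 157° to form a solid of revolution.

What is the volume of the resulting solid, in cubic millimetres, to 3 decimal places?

Volume = 7302.887 mm³

Profile (r,z), 5 vertices: (3.5,9.5) (10.5,7) (18,5.5) (17,27) (15,32.5)
edge 0: (3.5,9.5)→(10.5,7)  cross = 3.5·7 − 10.5·9.5 = -75.2500; (r_i+r_j)·cross = 14·-75.2500 = -1053.5000
edge 1: (10.5,7)→(18,5.5)  cross = 10.5·5.5 − 18·7 = -68.2500; (r_i+r_j)·cross = 28.5·-68.2500 = -1945.1250
edge 2: (18,5.5)→(17,27)  cross = 18·27 − 17·5.5 = 392.5000; (r_i+r_j)·cross = 35·392.5000 = 13737.5000
edge 3: (17,27)→(15,32.5)  cross = 17·32.5 − 15·27 = 147.5000; (r_i+r_j)·cross = 32·147.5000 = 4720.0000
edge 4: (15,32.5)→(3.5,9.5)  cross = 15·9.5 − 3.5·32.5 = 28.7500; (r_i+r_j)·cross = 18.5·28.7500 = 531.8750
Σcross = 425.2500 → A = |Σcross|/2 = 212.6250 mm²
Σ(r_i+r_j)·cross = 15990.7500 → first moment M = |Σ|/6 = 2665.1250
R_c = M/A = 2665.1250/212.6250 = 12.5344 mm
θ = 157° = 2.740167 rad
V = θ·R_c·A = 2.740167·12.5344·212.6250 = 7302.887 mm³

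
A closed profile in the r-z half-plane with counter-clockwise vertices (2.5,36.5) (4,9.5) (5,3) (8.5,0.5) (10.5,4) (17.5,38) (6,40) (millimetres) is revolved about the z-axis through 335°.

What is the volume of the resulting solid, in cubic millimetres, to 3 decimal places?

Volume = 19915.478 mm³

Profile (r,z), 7 vertices: (2.5,36.5) (4,9.5) (5,3) (8.5,0.5) (10.5,4) (17.5,38) (6,40)
edge 0: (2.5,36.5)→(4,9.5)  cross = 2.5·9.5 − 4·36.5 = -122.2500; (r_i+r_j)·cross = 6.5·-122.2500 = -794.6250
edge 1: (4,9.5)→(5,3)  cross = 4·3 − 5·9.5 = -35.5000; (r_i+r_j)·cross = 9·-35.5000 = -319.5000
edge 2: (5,3)→(8.5,0.5)  cross = 5·0.5 − 8.5·3 = -23.0000; (r_i+r_j)·cross = 13.5·-23.0000 = -310.5000
edge 3: (8.5,0.5)→(10.5,4)  cross = 8.5·4 − 10.5·0.5 = 28.7500; (r_i+r_j)·cross = 19·28.7500 = 546.2500
edge 4: (10.5,4)→(17.5,38)  cross = 10.5·38 − 17.5·4 = 329.0000; (r_i+r_j)·cross = 28·329.0000 = 9212.0000
edge 5: (17.5,38)→(6,40)  cross = 17.5·40 − 6·38 = 472.0000; (r_i+r_j)·cross = 23.5·472.0000 = 11092.0000
edge 6: (6,40)→(2.5,36.5)  cross = 6·36.5 − 2.5·40 = 119.0000; (r_i+r_j)·cross = 8.5·119.0000 = 1011.5000
Σcross = 768.0000 → A = |Σcross|/2 = 384.0000 mm²
Σ(r_i+r_j)·cross = 20437.1250 → first moment M = |Σ|/6 = 3406.1875
R_c = M/A = 3406.1875/384.0000 = 8.8703 mm
θ = 335° = 5.846853 rad
V = θ·R_c·A = 5.846853·8.8703·384.0000 = 19915.478 mm³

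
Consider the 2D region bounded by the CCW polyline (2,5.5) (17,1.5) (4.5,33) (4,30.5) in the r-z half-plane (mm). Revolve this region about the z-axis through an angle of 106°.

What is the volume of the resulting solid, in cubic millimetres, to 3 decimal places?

Volume = 3085.728 mm³

Profile (r,z), 4 vertices: (2,5.5) (17,1.5) (4.5,33) (4,30.5)
edge 0: (2,5.5)→(17,1.5)  cross = 2·1.5 − 17·5.5 = -90.5000; (r_i+r_j)·cross = 19·-90.5000 = -1719.5000
edge 1: (17,1.5)→(4.5,33)  cross = 17·33 − 4.5·1.5 = 554.2500; (r_i+r_j)·cross = 21.5·554.2500 = 11916.3750
edge 2: (4.5,33)→(4,30.5)  cross = 4.5·30.5 − 4·33 = 5.2500; (r_i+r_j)·cross = 8.5·5.2500 = 44.6250
edge 3: (4,30.5)→(2,5.5)  cross = 4·5.5 − 2·30.5 = -39.0000; (r_i+r_j)·cross = 6·-39.0000 = -234.0000
Σcross = 430.0000 → A = |Σcross|/2 = 215.0000 mm²
Σ(r_i+r_j)·cross = 10007.5000 → first moment M = |Σ|/6 = 1667.9167
R_c = M/A = 1667.9167/215.0000 = 7.7578 mm
θ = 106° = 1.850049 rad
V = θ·R_c·A = 1.850049·7.7578·215.0000 = 3085.728 mm³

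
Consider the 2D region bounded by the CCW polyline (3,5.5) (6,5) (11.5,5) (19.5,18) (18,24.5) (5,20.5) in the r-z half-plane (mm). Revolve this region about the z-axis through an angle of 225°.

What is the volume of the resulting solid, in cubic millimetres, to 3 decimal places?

Profile (r,z), 6 vertices: (3,5.5) (6,5) (11.5,5) (19.5,18) (18,24.5) (5,20.5)
edge 0: (3,5.5)→(6,5)  cross = 3·5 − 6·5.5 = -18.0000; (r_i+r_j)·cross = 9·-18.0000 = -162.0000
edge 1: (6,5)→(11.5,5)  cross = 6·5 − 11.5·5 = -27.5000; (r_i+r_j)·cross = 17.5·-27.5000 = -481.2500
edge 2: (11.5,5)→(19.5,18)  cross = 11.5·18 − 19.5·5 = 109.5000; (r_i+r_j)·cross = 31·109.5000 = 3394.5000
edge 3: (19.5,18)→(18,24.5)  cross = 19.5·24.5 − 18·18 = 153.7500; (r_i+r_j)·cross = 37.5·153.7500 = 5765.6250
edge 4: (18,24.5)→(5,20.5)  cross = 18·20.5 − 5·24.5 = 246.5000; (r_i+r_j)·cross = 23·246.5000 = 5669.5000
edge 5: (5,20.5)→(3,5.5)  cross = 5·5.5 − 3·20.5 = -34.0000; (r_i+r_j)·cross = 8·-34.0000 = -272.0000
Σcross = 430.2500 → A = |Σcross|/2 = 215.1250 mm²
Σ(r_i+r_j)·cross = 13914.3750 → first moment M = |Σ|/6 = 2319.0625
R_c = M/A = 2319.0625/215.1250 = 10.7801 mm
θ = 225° = 3.926991 rad
V = θ·R_c·A = 3.926991·10.7801·215.1250 = 9106.937 mm³

Volume = 9106.937 mm³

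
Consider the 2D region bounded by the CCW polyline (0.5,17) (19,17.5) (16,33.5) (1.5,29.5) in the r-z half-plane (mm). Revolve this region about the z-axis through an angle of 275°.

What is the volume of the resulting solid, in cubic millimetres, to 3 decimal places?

Volume = 11000.610 mm³

Profile (r,z), 4 vertices: (0.5,17) (19,17.5) (16,33.5) (1.5,29.5)
edge 0: (0.5,17)→(19,17.5)  cross = 0.5·17.5 − 19·17 = -314.2500; (r_i+r_j)·cross = 19.5·-314.2500 = -6127.8750
edge 1: (19,17.5)→(16,33.5)  cross = 19·33.5 − 16·17.5 = 356.5000; (r_i+r_j)·cross = 35·356.5000 = 12477.5000
edge 2: (16,33.5)→(1.5,29.5)  cross = 16·29.5 − 1.5·33.5 = 421.7500; (r_i+r_j)·cross = 17.5·421.7500 = 7380.6250
edge 3: (1.5,29.5)→(0.5,17)  cross = 1.5·17 − 0.5·29.5 = 10.7500; (r_i+r_j)·cross = 2·10.7500 = 21.5000
Σcross = 474.7500 → A = |Σcross|/2 = 237.3750 mm²
Σ(r_i+r_j)·cross = 13751.7500 → first moment M = |Σ|/6 = 2291.9583
R_c = M/A = 2291.9583/237.3750 = 9.6554 mm
θ = 275° = 4.799655 rad
V = θ·R_c·A = 4.799655·9.6554·237.3750 = 11000.610 mm³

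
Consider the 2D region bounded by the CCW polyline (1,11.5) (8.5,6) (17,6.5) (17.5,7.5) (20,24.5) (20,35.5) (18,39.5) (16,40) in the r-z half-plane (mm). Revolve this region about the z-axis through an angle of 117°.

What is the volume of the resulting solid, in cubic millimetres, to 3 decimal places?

Volume = 9815.978 mm³

Profile (r,z), 8 vertices: (1,11.5) (8.5,6) (17,6.5) (17.5,7.5) (20,24.5) (20,35.5) (18,39.5) (16,40)
edge 0: (1,11.5)→(8.5,6)  cross = 1·6 − 8.5·11.5 = -91.7500; (r_i+r_j)·cross = 9.5·-91.7500 = -871.6250
edge 1: (8.5,6)→(17,6.5)  cross = 8.5·6.5 − 17·6 = -46.7500; (r_i+r_j)·cross = 25.5·-46.7500 = -1192.1250
edge 2: (17,6.5)→(17.5,7.5)  cross = 17·7.5 − 17.5·6.5 = 13.7500; (r_i+r_j)·cross = 34.5·13.7500 = 474.3750
edge 3: (17.5,7.5)→(20,24.5)  cross = 17.5·24.5 − 20·7.5 = 278.7500; (r_i+r_j)·cross = 37.5·278.7500 = 10453.1250
edge 4: (20,24.5)→(20,35.5)  cross = 20·35.5 − 20·24.5 = 220.0000; (r_i+r_j)·cross = 40·220.0000 = 8800.0000
edge 5: (20,35.5)→(18,39.5)  cross = 20·39.5 − 18·35.5 = 151.0000; (r_i+r_j)·cross = 38·151.0000 = 5738.0000
edge 6: (18,39.5)→(16,40)  cross = 18·40 − 16·39.5 = 88.0000; (r_i+r_j)·cross = 34·88.0000 = 2992.0000
edge 7: (16,40)→(1,11.5)  cross = 16·11.5 − 1·40 = 144.0000; (r_i+r_j)·cross = 17·144.0000 = 2448.0000
Σcross = 757.0000 → A = |Σcross|/2 = 378.5000 mm²
Σ(r_i+r_j)·cross = 28841.7500 → first moment M = |Σ|/6 = 4806.9583
R_c = M/A = 4806.9583/378.5000 = 12.7000 mm
θ = 117° = 2.042035 rad
V = θ·R_c·A = 2.042035·12.7000·378.5000 = 9815.978 mm³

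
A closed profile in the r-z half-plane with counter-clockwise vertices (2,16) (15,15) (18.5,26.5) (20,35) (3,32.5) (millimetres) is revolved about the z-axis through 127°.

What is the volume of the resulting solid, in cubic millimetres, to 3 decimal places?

Volume = 6436.822 mm³

Profile (r,z), 5 vertices: (2,16) (15,15) (18.5,26.5) (20,35) (3,32.5)
edge 0: (2,16)→(15,15)  cross = 2·15 − 15·16 = -210.0000; (r_i+r_j)·cross = 17·-210.0000 = -3570.0000
edge 1: (15,15)→(18.5,26.5)  cross = 15·26.5 − 18.5·15 = 120.0000; (r_i+r_j)·cross = 33.5·120.0000 = 4020.0000
edge 2: (18.5,26.5)→(20,35)  cross = 18.5·35 − 20·26.5 = 117.5000; (r_i+r_j)·cross = 38.5·117.5000 = 4523.7500
edge 3: (20,35)→(3,32.5)  cross = 20·32.5 − 3·35 = 545.0000; (r_i+r_j)·cross = 23·545.0000 = 12535.0000
edge 4: (3,32.5)→(2,16)  cross = 3·16 − 2·32.5 = -17.0000; (r_i+r_j)·cross = 5·-17.0000 = -85.0000
Σcross = 555.5000 → A = |Σcross|/2 = 277.7500 mm²
Σ(r_i+r_j)·cross = 17423.7500 → first moment M = |Σ|/6 = 2903.9583
R_c = M/A = 2903.9583/277.7500 = 10.4553 mm
θ = 127° = 2.216568 rad
V = θ·R_c·A = 2.216568·10.4553·277.7500 = 6436.822 mm³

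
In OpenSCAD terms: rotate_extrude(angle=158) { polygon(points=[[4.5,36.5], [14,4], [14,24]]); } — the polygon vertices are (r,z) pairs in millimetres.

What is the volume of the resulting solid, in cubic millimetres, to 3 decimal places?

Profile (r,z), 3 vertices: (4.5,36.5) (14,4) (14,24)
edge 0: (4.5,36.5)→(14,4)  cross = 4.5·4 − 14·36.5 = -493.0000; (r_i+r_j)·cross = 18.5·-493.0000 = -9120.5000
edge 1: (14,4)→(14,24)  cross = 14·24 − 14·4 = 280.0000; (r_i+r_j)·cross = 28·280.0000 = 7840.0000
edge 2: (14,24)→(4.5,36.5)  cross = 14·36.5 − 4.5·24 = 403.0000; (r_i+r_j)·cross = 18.5·403.0000 = 7455.5000
Σcross = 190.0000 → A = |Σcross|/2 = 95.0000 mm²
Σ(r_i+r_j)·cross = 6175.0000 → first moment M = |Σ|/6 = 1029.1667
R_c = M/A = 1029.1667/95.0000 = 10.8333 mm
θ = 158° = 2.757620 rad
V = θ·R_c·A = 2.757620·10.8333·95.0000 = 2838.051 mm³

Volume = 2838.051 mm³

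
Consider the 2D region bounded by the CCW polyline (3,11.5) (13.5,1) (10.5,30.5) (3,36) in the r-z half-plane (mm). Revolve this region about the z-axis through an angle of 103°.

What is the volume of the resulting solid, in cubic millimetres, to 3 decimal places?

Profile (r,z), 4 vertices: (3,11.5) (13.5,1) (10.5,30.5) (3,36)
edge 0: (3,11.5)→(13.5,1)  cross = 3·1 − 13.5·11.5 = -152.2500; (r_i+r_j)·cross = 16.5·-152.2500 = -2512.1250
edge 1: (13.5,1)→(10.5,30.5)  cross = 13.5·30.5 − 10.5·1 = 401.2500; (r_i+r_j)·cross = 24·401.2500 = 9630.0000
edge 2: (10.5,30.5)→(3,36)  cross = 10.5·36 − 3·30.5 = 286.5000; (r_i+r_j)·cross = 13.5·286.5000 = 3867.7500
edge 3: (3,36)→(3,11.5)  cross = 3·11.5 − 3·36 = -73.5000; (r_i+r_j)·cross = 6·-73.5000 = -441.0000
Σcross = 462.0000 → A = |Σcross|/2 = 231.0000 mm²
Σ(r_i+r_j)·cross = 10544.6250 → first moment M = |Σ|/6 = 1757.4375
R_c = M/A = 1757.4375/231.0000 = 7.6080 mm
θ = 103° = 1.797689 rad
V = θ·R_c·A = 1.797689·7.6080·231.0000 = 3159.326 mm³

Volume = 3159.326 mm³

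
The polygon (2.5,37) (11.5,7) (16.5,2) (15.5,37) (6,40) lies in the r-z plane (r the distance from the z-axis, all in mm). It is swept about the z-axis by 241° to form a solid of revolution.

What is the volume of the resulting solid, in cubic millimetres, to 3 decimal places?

Profile (r,z), 5 vertices: (2.5,37) (11.5,7) (16.5,2) (15.5,37) (6,40)
edge 0: (2.5,37)→(11.5,7)  cross = 2.5·7 − 11.5·37 = -408.0000; (r_i+r_j)·cross = 14·-408.0000 = -5712.0000
edge 1: (11.5,7)→(16.5,2)  cross = 11.5·2 − 16.5·7 = -92.5000; (r_i+r_j)·cross = 28·-92.5000 = -2590.0000
edge 2: (16.5,2)→(15.5,37)  cross = 16.5·37 − 15.5·2 = 579.5000; (r_i+r_j)·cross = 32·579.5000 = 18544.0000
edge 3: (15.5,37)→(6,40)  cross = 15.5·40 − 6·37 = 398.0000; (r_i+r_j)·cross = 21.5·398.0000 = 8557.0000
edge 4: (6,40)→(2.5,37)  cross = 6·37 − 2.5·40 = 122.0000; (r_i+r_j)·cross = 8.5·122.0000 = 1037.0000
Σcross = 599.0000 → A = |Σcross|/2 = 299.5000 mm²
Σ(r_i+r_j)·cross = 19836.0000 → first moment M = |Σ|/6 = 3306.0000
R_c = M/A = 3306.0000/299.5000 = 11.0384 mm
θ = 241° = 4.206243 rad
V = θ·R_c·A = 4.206243·11.0384·299.5000 = 13905.841 mm³

Volume = 13905.841 mm³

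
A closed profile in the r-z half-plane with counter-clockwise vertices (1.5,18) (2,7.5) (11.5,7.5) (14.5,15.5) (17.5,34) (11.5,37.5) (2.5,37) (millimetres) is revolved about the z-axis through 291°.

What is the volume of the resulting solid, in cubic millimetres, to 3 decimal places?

Volume = 17056.032 mm³

Profile (r,z), 7 vertices: (1.5,18) (2,7.5) (11.5,7.5) (14.5,15.5) (17.5,34) (11.5,37.5) (2.5,37)
edge 0: (1.5,18)→(2,7.5)  cross = 1.5·7.5 − 2·18 = -24.7500; (r_i+r_j)·cross = 3.5·-24.7500 = -86.6250
edge 1: (2,7.5)→(11.5,7.5)  cross = 2·7.5 − 11.5·7.5 = -71.2500; (r_i+r_j)·cross = 13.5·-71.2500 = -961.8750
edge 2: (11.5,7.5)→(14.5,15.5)  cross = 11.5·15.5 − 14.5·7.5 = 69.5000; (r_i+r_j)·cross = 26·69.5000 = 1807.0000
edge 3: (14.5,15.5)→(17.5,34)  cross = 14.5·34 − 17.5·15.5 = 221.7500; (r_i+r_j)·cross = 32·221.7500 = 7096.0000
edge 4: (17.5,34)→(11.5,37.5)  cross = 17.5·37.5 − 11.5·34 = 265.2500; (r_i+r_j)·cross = 29·265.2500 = 7692.2500
edge 5: (11.5,37.5)→(2.5,37)  cross = 11.5·37 − 2.5·37.5 = 331.7500; (r_i+r_j)·cross = 14·331.7500 = 4644.5000
edge 6: (2.5,37)→(1.5,18)  cross = 2.5·18 − 1.5·37 = -10.5000; (r_i+r_j)·cross = 4·-10.5000 = -42.0000
Σcross = 781.7500 → A = |Σcross|/2 = 390.8750 mm²
Σ(r_i+r_j)·cross = 20149.2500 → first moment M = |Σ|/6 = 3358.2083
R_c = M/A = 3358.2083/390.8750 = 8.5915 mm
θ = 291° = 5.078908 rad
V = θ·R_c·A = 5.078908·8.5915·390.8750 = 17056.032 mm³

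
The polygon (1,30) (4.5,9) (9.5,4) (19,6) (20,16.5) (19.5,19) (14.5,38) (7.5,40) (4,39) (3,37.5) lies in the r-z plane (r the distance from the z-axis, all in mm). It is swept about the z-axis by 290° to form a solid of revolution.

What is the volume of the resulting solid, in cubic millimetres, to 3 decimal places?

Profile (r,z), 10 vertices: (1,30) (4.5,9) (9.5,4) (19,6) (20,16.5) (19.5,19) (14.5,38) (7.5,40) (4,39) (3,37.5)
edge 0: (1,30)→(4.5,9)  cross = 1·9 − 4.5·30 = -126.0000; (r_i+r_j)·cross = 5.5·-126.0000 = -693.0000
edge 1: (4.5,9)→(9.5,4)  cross = 4.5·4 − 9.5·9 = -67.5000; (r_i+r_j)·cross = 14·-67.5000 = -945.0000
edge 2: (9.5,4)→(19,6)  cross = 9.5·6 − 19·4 = -19.0000; (r_i+r_j)·cross = 28.5·-19.0000 = -541.5000
edge 3: (19,6)→(20,16.5)  cross = 19·16.5 − 20·6 = 193.5000; (r_i+r_j)·cross = 39·193.5000 = 7546.5000
edge 4: (20,16.5)→(19.5,19)  cross = 20·19 − 19.5·16.5 = 58.2500; (r_i+r_j)·cross = 39.5·58.2500 = 2300.8750
edge 5: (19.5,19)→(14.5,38)  cross = 19.5·38 − 14.5·19 = 465.5000; (r_i+r_j)·cross = 34·465.5000 = 15827.0000
edge 6: (14.5,38)→(7.5,40)  cross = 14.5·40 − 7.5·38 = 295.0000; (r_i+r_j)·cross = 22·295.0000 = 6490.0000
edge 7: (7.5,40)→(4,39)  cross = 7.5·39 − 4·40 = 132.5000; (r_i+r_j)·cross = 11.5·132.5000 = 1523.7500
edge 8: (4,39)→(3,37.5)  cross = 4·37.5 − 3·39 = 33.0000; (r_i+r_j)·cross = 7·33.0000 = 231.0000
edge 9: (3,37.5)→(1,30)  cross = 3·30 − 1·37.5 = 52.5000; (r_i+r_j)·cross = 4·52.5000 = 210.0000
Σcross = 1017.7500 → A = |Σcross|/2 = 508.8750 mm²
Σ(r_i+r_j)·cross = 31949.6250 → first moment M = |Σ|/6 = 5324.9375
R_c = M/A = 5324.9375/508.8750 = 10.4641 mm
θ = 290° = 5.061455 rad
V = θ·R_c·A = 5.061455·10.4641·508.8750 = 26951.931 mm³

Volume = 26951.931 mm³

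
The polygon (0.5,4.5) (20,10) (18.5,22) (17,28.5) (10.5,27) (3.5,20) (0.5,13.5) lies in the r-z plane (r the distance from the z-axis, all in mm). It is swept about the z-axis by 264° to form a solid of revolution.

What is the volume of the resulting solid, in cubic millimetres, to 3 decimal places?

Profile (r,z), 7 vertices: (0.5,4.5) (20,10) (18.5,22) (17,28.5) (10.5,27) (3.5,20) (0.5,13.5)
edge 0: (0.5,4.5)→(20,10)  cross = 0.5·10 − 20·4.5 = -85.0000; (r_i+r_j)·cross = 20.5·-85.0000 = -1742.5000
edge 1: (20,10)→(18.5,22)  cross = 20·22 − 18.5·10 = 255.0000; (r_i+r_j)·cross = 38.5·255.0000 = 9817.5000
edge 2: (18.5,22)→(17,28.5)  cross = 18.5·28.5 − 17·22 = 153.2500; (r_i+r_j)·cross = 35.5·153.2500 = 5440.3750
edge 3: (17,28.5)→(10.5,27)  cross = 17·27 − 10.5·28.5 = 159.7500; (r_i+r_j)·cross = 27.5·159.7500 = 4393.1250
edge 4: (10.5,27)→(3.5,20)  cross = 10.5·20 − 3.5·27 = 115.5000; (r_i+r_j)·cross = 14·115.5000 = 1617.0000
edge 5: (3.5,20)→(0.5,13.5)  cross = 3.5·13.5 − 0.5·20 = 37.2500; (r_i+r_j)·cross = 4·37.2500 = 149.0000
edge 6: (0.5,13.5)→(0.5,4.5)  cross = 0.5·4.5 − 0.5·13.5 = -4.5000; (r_i+r_j)·cross = 1·-4.5000 = -4.5000
Σcross = 631.2500 → A = |Σcross|/2 = 315.6250 mm²
Σ(r_i+r_j)·cross = 19670.0000 → first moment M = |Σ|/6 = 3278.3333
R_c = M/A = 3278.3333/315.6250 = 10.3868 mm
θ = 264° = 4.607669 rad
V = θ·R_c·A = 4.607669·10.3868·315.6250 = 15105.476 mm³

Volume = 15105.476 mm³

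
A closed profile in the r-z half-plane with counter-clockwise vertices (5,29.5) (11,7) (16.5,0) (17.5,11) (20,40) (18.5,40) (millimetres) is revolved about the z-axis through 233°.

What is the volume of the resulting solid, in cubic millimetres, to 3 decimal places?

Volume = 18162.783 mm³

Profile (r,z), 6 vertices: (5,29.5) (11,7) (16.5,0) (17.5,11) (20,40) (18.5,40)
edge 0: (5,29.5)→(11,7)  cross = 5·7 − 11·29.5 = -289.5000; (r_i+r_j)·cross = 16·-289.5000 = -4632.0000
edge 1: (11,7)→(16.5,0)  cross = 11·0 − 16.5·7 = -115.5000; (r_i+r_j)·cross = 27.5·-115.5000 = -3176.2500
edge 2: (16.5,0)→(17.5,11)  cross = 16.5·11 − 17.5·0 = 181.5000; (r_i+r_j)·cross = 34·181.5000 = 6171.0000
edge 3: (17.5,11)→(20,40)  cross = 17.5·40 − 20·11 = 480.0000; (r_i+r_j)·cross = 37.5·480.0000 = 18000.0000
edge 4: (20,40)→(18.5,40)  cross = 20·40 − 18.5·40 = 60.0000; (r_i+r_j)·cross = 38.5·60.0000 = 2310.0000
edge 5: (18.5,40)→(5,29.5)  cross = 18.5·29.5 − 5·40 = 345.7500; (r_i+r_j)·cross = 23.5·345.7500 = 8125.1250
Σcross = 662.2500 → A = |Σcross|/2 = 331.1250 mm²
Σ(r_i+r_j)·cross = 26797.8750 → first moment M = |Σ|/6 = 4466.3125
R_c = M/A = 4466.3125/331.1250 = 13.4883 mm
θ = 233° = 4.066617 rad
V = θ·R_c·A = 4.066617·13.4883·331.1250 = 18162.783 mm³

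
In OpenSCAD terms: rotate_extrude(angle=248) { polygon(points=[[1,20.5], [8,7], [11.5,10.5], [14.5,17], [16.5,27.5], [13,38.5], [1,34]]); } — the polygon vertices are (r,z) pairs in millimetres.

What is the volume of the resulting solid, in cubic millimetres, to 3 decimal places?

Volume = 12452.223 mm³

Profile (r,z), 7 vertices: (1,20.5) (8,7) (11.5,10.5) (14.5,17) (16.5,27.5) (13,38.5) (1,34)
edge 0: (1,20.5)→(8,7)  cross = 1·7 − 8·20.5 = -157.0000; (r_i+r_j)·cross = 9·-157.0000 = -1413.0000
edge 1: (8,7)→(11.5,10.5)  cross = 8·10.5 − 11.5·7 = 3.5000; (r_i+r_j)·cross = 19.5·3.5000 = 68.2500
edge 2: (11.5,10.5)→(14.5,17)  cross = 11.5·17 − 14.5·10.5 = 43.2500; (r_i+r_j)·cross = 26·43.2500 = 1124.5000
edge 3: (14.5,17)→(16.5,27.5)  cross = 14.5·27.5 − 16.5·17 = 118.2500; (r_i+r_j)·cross = 31·118.2500 = 3665.7500
edge 4: (16.5,27.5)→(13,38.5)  cross = 16.5·38.5 − 13·27.5 = 277.7500; (r_i+r_j)·cross = 29.5·277.7500 = 8193.6250
edge 5: (13,38.5)→(1,34)  cross = 13·34 − 1·38.5 = 403.5000; (r_i+r_j)·cross = 14·403.5000 = 5649.0000
edge 6: (1,34)→(1,20.5)  cross = 1·20.5 − 1·34 = -13.5000; (r_i+r_j)·cross = 2·-13.5000 = -27.0000
Σcross = 675.7500 → A = |Σcross|/2 = 337.8750 mm²
Σ(r_i+r_j)·cross = 17261.1250 → first moment M = |Σ|/6 = 2876.8542
R_c = M/A = 2876.8542/337.8750 = 8.5146 mm
θ = 248° = 4.328417 rad
V = θ·R_c·A = 4.328417·8.5146·337.8750 = 12452.223 mm³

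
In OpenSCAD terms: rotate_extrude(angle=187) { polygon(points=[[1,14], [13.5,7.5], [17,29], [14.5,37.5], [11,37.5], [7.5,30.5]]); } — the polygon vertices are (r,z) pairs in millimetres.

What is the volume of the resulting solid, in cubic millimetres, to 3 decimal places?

Profile (r,z), 6 vertices: (1,14) (13.5,7.5) (17,29) (14.5,37.5) (11,37.5) (7.5,30.5)
edge 0: (1,14)→(13.5,7.5)  cross = 1·7.5 − 13.5·14 = -181.5000; (r_i+r_j)·cross = 14.5·-181.5000 = -2631.7500
edge 1: (13.5,7.5)→(17,29)  cross = 13.5·29 − 17·7.5 = 264.0000; (r_i+r_j)·cross = 30.5·264.0000 = 8052.0000
edge 2: (17,29)→(14.5,37.5)  cross = 17·37.5 − 14.5·29 = 217.0000; (r_i+r_j)·cross = 31.5·217.0000 = 6835.5000
edge 3: (14.5,37.5)→(11,37.5)  cross = 14.5·37.5 − 11·37.5 = 131.2500; (r_i+r_j)·cross = 25.5·131.2500 = 3346.8750
edge 4: (11,37.5)→(7.5,30.5)  cross = 11·30.5 − 7.5·37.5 = 54.2500; (r_i+r_j)·cross = 18.5·54.2500 = 1003.6250
edge 5: (7.5,30.5)→(1,14)  cross = 7.5·14 − 1·30.5 = 74.5000; (r_i+r_j)·cross = 8.5·74.5000 = 633.2500
Σcross = 559.5000 → A = |Σcross|/2 = 279.7500 mm²
Σ(r_i+r_j)·cross = 17239.5000 → first moment M = |Σ|/6 = 2873.2500
R_c = M/A = 2873.2500/279.7500 = 10.2708 mm
θ = 187° = 3.263766 rad
V = θ·R_c·A = 3.263766·10.2708·279.7500 = 9377.615 mm³

Volume = 9377.615 mm³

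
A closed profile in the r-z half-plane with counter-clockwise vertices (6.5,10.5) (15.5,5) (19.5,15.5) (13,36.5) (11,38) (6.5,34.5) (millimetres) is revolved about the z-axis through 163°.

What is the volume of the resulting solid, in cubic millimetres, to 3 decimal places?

Volume = 10063.609 mm³

Profile (r,z), 6 vertices: (6.5,10.5) (15.5,5) (19.5,15.5) (13,36.5) (11,38) (6.5,34.5)
edge 0: (6.5,10.5)→(15.5,5)  cross = 6.5·5 − 15.5·10.5 = -130.2500; (r_i+r_j)·cross = 22·-130.2500 = -2865.5000
edge 1: (15.5,5)→(19.5,15.5)  cross = 15.5·15.5 − 19.5·5 = 142.7500; (r_i+r_j)·cross = 35·142.7500 = 4996.2500
edge 2: (19.5,15.5)→(13,36.5)  cross = 19.5·36.5 − 13·15.5 = 510.2500; (r_i+r_j)·cross = 32.5·510.2500 = 16583.1250
edge 3: (13,36.5)→(11,38)  cross = 13·38 − 11·36.5 = 92.5000; (r_i+r_j)·cross = 24·92.5000 = 2220.0000
edge 4: (11,38)→(6.5,34.5)  cross = 11·34.5 − 6.5·38 = 132.5000; (r_i+r_j)·cross = 17.5·132.5000 = 2318.7500
edge 5: (6.5,34.5)→(6.5,10.5)  cross = 6.5·10.5 − 6.5·34.5 = -156.0000; (r_i+r_j)·cross = 13·-156.0000 = -2028.0000
Σcross = 591.7500 → A = |Σcross|/2 = 295.8750 mm²
Σ(r_i+r_j)·cross = 21224.6250 → first moment M = |Σ|/6 = 3537.4375
R_c = M/A = 3537.4375/295.8750 = 11.9559 mm
θ = 163° = 2.844887 rad
V = θ·R_c·A = 2.844887·11.9559·295.8750 = 10063.609 mm³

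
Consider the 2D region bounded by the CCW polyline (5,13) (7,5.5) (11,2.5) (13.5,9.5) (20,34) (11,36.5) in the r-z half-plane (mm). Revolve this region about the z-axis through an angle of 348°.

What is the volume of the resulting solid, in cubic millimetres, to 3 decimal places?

Volume = 19853.936 mm³

Profile (r,z), 6 vertices: (5,13) (7,5.5) (11,2.5) (13.5,9.5) (20,34) (11,36.5)
edge 0: (5,13)→(7,5.5)  cross = 5·5.5 − 7·13 = -63.5000; (r_i+r_j)·cross = 12·-63.5000 = -762.0000
edge 1: (7,5.5)→(11,2.5)  cross = 7·2.5 − 11·5.5 = -43.0000; (r_i+r_j)·cross = 18·-43.0000 = -774.0000
edge 2: (11,2.5)→(13.5,9.5)  cross = 11·9.5 − 13.5·2.5 = 70.7500; (r_i+r_j)·cross = 24.5·70.7500 = 1733.3750
edge 3: (13.5,9.5)→(20,34)  cross = 13.5·34 − 20·9.5 = 269.0000; (r_i+r_j)·cross = 33.5·269.0000 = 9011.5000
edge 4: (20,34)→(11,36.5)  cross = 20·36.5 − 11·34 = 356.0000; (r_i+r_j)·cross = 31·356.0000 = 11036.0000
edge 5: (11,36.5)→(5,13)  cross = 11·13 − 5·36.5 = -39.5000; (r_i+r_j)·cross = 16·-39.5000 = -632.0000
Σcross = 549.7500 → A = |Σcross|/2 = 274.8750 mm²
Σ(r_i+r_j)·cross = 19612.8750 → first moment M = |Σ|/6 = 3268.8125
R_c = M/A = 3268.8125/274.8750 = 11.8920 mm
θ = 348° = 6.073746 rad
V = θ·R_c·A = 6.073746·11.8920·274.8750 = 19853.936 mm³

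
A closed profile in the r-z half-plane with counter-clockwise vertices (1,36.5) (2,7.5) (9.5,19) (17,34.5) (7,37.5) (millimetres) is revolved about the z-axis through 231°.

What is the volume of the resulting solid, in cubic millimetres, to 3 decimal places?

Volume = 7253.719 mm³

Profile (r,z), 5 vertices: (1,36.5) (2,7.5) (9.5,19) (17,34.5) (7,37.5)
edge 0: (1,36.5)→(2,7.5)  cross = 1·7.5 − 2·36.5 = -65.5000; (r_i+r_j)·cross = 3·-65.5000 = -196.5000
edge 1: (2,7.5)→(9.5,19)  cross = 2·19 − 9.5·7.5 = -33.2500; (r_i+r_j)·cross = 11.5·-33.2500 = -382.3750
edge 2: (9.5,19)→(17,34.5)  cross = 9.5·34.5 − 17·19 = 4.7500; (r_i+r_j)·cross = 26.5·4.7500 = 125.8750
edge 3: (17,34.5)→(7,37.5)  cross = 17·37.5 − 7·34.5 = 396.0000; (r_i+r_j)·cross = 24·396.0000 = 9504.0000
edge 4: (7,37.5)→(1,36.5)  cross = 7·36.5 − 1·37.5 = 218.0000; (r_i+r_j)·cross = 8·218.0000 = 1744.0000
Σcross = 520.0000 → A = |Σcross|/2 = 260.0000 mm²
Σ(r_i+r_j)·cross = 10795.0000 → first moment M = |Σ|/6 = 1799.1667
R_c = M/A = 1799.1667/260.0000 = 6.9199 mm
θ = 231° = 4.031711 rad
V = θ·R_c·A = 4.031711·6.9199·260.0000 = 7253.719 mm³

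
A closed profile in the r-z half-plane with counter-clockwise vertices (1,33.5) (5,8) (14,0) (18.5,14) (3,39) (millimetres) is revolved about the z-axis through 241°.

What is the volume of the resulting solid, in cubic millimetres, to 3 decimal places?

Volume = 12717.051 mm³

Profile (r,z), 5 vertices: (1,33.5) (5,8) (14,0) (18.5,14) (3,39)
edge 0: (1,33.5)→(5,8)  cross = 1·8 − 5·33.5 = -159.5000; (r_i+r_j)·cross = 6·-159.5000 = -957.0000
edge 1: (5,8)→(14,0)  cross = 5·0 − 14·8 = -112.0000; (r_i+r_j)·cross = 19·-112.0000 = -2128.0000
edge 2: (14,0)→(18.5,14)  cross = 14·14 − 18.5·0 = 196.0000; (r_i+r_j)·cross = 32.5·196.0000 = 6370.0000
edge 3: (18.5,14)→(3,39)  cross = 18.5·39 − 3·14 = 679.5000; (r_i+r_j)·cross = 21.5·679.5000 = 14609.2500
edge 4: (3,39)→(1,33.5)  cross = 3·33.5 − 1·39 = 61.5000; (r_i+r_j)·cross = 4·61.5000 = 246.0000
Σcross = 665.5000 → A = |Σcross|/2 = 332.7500 mm²
Σ(r_i+r_j)·cross = 18140.2500 → first moment M = |Σ|/6 = 3023.3750
R_c = M/A = 3023.3750/332.7500 = 9.0860 mm
θ = 241° = 4.206243 rad
V = θ·R_c·A = 4.206243·9.0860·332.7500 = 12717.051 mm³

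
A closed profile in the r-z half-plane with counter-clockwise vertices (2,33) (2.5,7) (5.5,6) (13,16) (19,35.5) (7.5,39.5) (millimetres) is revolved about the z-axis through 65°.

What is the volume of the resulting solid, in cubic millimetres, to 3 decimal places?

Volume = 3623.124 mm³

Profile (r,z), 6 vertices: (2,33) (2.5,7) (5.5,6) (13,16) (19,35.5) (7.5,39.5)
edge 0: (2,33)→(2.5,7)  cross = 2·7 − 2.5·33 = -68.5000; (r_i+r_j)·cross = 4.5·-68.5000 = -308.2500
edge 1: (2.5,7)→(5.5,6)  cross = 2.5·6 − 5.5·7 = -23.5000; (r_i+r_j)·cross = 8·-23.5000 = -188.0000
edge 2: (5.5,6)→(13,16)  cross = 5.5·16 − 13·6 = 10.0000; (r_i+r_j)·cross = 18.5·10.0000 = 185.0000
edge 3: (13,16)→(19,35.5)  cross = 13·35.5 − 19·16 = 157.5000; (r_i+r_j)·cross = 32·157.5000 = 5040.0000
edge 4: (19,35.5)→(7.5,39.5)  cross = 19·39.5 − 7.5·35.5 = 484.2500; (r_i+r_j)·cross = 26.5·484.2500 = 12832.6250
edge 5: (7.5,39.5)→(2,33)  cross = 7.5·33 − 2·39.5 = 168.5000; (r_i+r_j)·cross = 9.5·168.5000 = 1600.7500
Σcross = 728.2500 → A = |Σcross|/2 = 364.1250 mm²
Σ(r_i+r_j)·cross = 19162.1250 → first moment M = |Σ|/6 = 3193.6875
R_c = M/A = 3193.6875/364.1250 = 8.7709 mm
θ = 65° = 1.134464 rad
V = θ·R_c·A = 1.134464·8.7709·364.1250 = 3623.124 mm³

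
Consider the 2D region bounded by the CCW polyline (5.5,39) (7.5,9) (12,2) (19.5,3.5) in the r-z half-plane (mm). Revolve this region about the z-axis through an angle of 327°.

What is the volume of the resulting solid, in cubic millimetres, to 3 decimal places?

Volume = 12987.032 mm³

Profile (r,z), 4 vertices: (5.5,39) (7.5,9) (12,2) (19.5,3.5)
edge 0: (5.5,39)→(7.5,9)  cross = 5.5·9 − 7.5·39 = -243.0000; (r_i+r_j)·cross = 13·-243.0000 = -3159.0000
edge 1: (7.5,9)→(12,2)  cross = 7.5·2 − 12·9 = -93.0000; (r_i+r_j)·cross = 19.5·-93.0000 = -1813.5000
edge 2: (12,2)→(19.5,3.5)  cross = 12·3.5 − 19.5·2 = 3.0000; (r_i+r_j)·cross = 31.5·3.0000 = 94.5000
edge 3: (19.5,3.5)→(5.5,39)  cross = 19.5·39 − 5.5·3.5 = 741.2500; (r_i+r_j)·cross = 25·741.2500 = 18531.2500
Σcross = 408.2500 → A = |Σcross|/2 = 204.1250 mm²
Σ(r_i+r_j)·cross = 13653.2500 → first moment M = |Σ|/6 = 2275.5417
R_c = M/A = 2275.5417/204.1250 = 11.1478 mm
θ = 327° = 5.707227 rad
V = θ·R_c·A = 5.707227·11.1478·204.1250 = 12987.032 mm³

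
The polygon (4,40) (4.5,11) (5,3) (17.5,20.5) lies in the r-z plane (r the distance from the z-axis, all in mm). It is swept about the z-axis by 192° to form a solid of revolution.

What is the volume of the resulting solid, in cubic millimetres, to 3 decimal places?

Volume = 7183.356 mm³

Profile (r,z), 4 vertices: (4,40) (4.5,11) (5,3) (17.5,20.5)
edge 0: (4,40)→(4.5,11)  cross = 4·11 − 4.5·40 = -136.0000; (r_i+r_j)·cross = 8.5·-136.0000 = -1156.0000
edge 1: (4.5,11)→(5,3)  cross = 4.5·3 − 5·11 = -41.5000; (r_i+r_j)·cross = 9.5·-41.5000 = -394.2500
edge 2: (5,3)→(17.5,20.5)  cross = 5·20.5 − 17.5·3 = 50.0000; (r_i+r_j)·cross = 22.5·50.0000 = 1125.0000
edge 3: (17.5,20.5)→(4,40)  cross = 17.5·40 − 4·20.5 = 618.0000; (r_i+r_j)·cross = 21.5·618.0000 = 13287.0000
Σcross = 490.5000 → A = |Σcross|/2 = 245.2500 mm²
Σ(r_i+r_j)·cross = 12861.7500 → first moment M = |Σ|/6 = 2143.6250
R_c = M/A = 2143.6250/245.2500 = 8.7406 mm
θ = 192° = 3.351032 rad
V = θ·R_c·A = 3.351032·8.7406·245.2500 = 7183.356 mm³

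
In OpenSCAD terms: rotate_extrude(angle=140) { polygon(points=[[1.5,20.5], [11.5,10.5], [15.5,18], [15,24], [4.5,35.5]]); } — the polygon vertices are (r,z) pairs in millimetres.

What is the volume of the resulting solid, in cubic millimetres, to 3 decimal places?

Volume = 4055.127 mm³

Profile (r,z), 5 vertices: (1.5,20.5) (11.5,10.5) (15.5,18) (15,24) (4.5,35.5)
edge 0: (1.5,20.5)→(11.5,10.5)  cross = 1.5·10.5 − 11.5·20.5 = -220.0000; (r_i+r_j)·cross = 13·-220.0000 = -2860.0000
edge 1: (11.5,10.5)→(15.5,18)  cross = 11.5·18 − 15.5·10.5 = 44.2500; (r_i+r_j)·cross = 27·44.2500 = 1194.7500
edge 2: (15.5,18)→(15,24)  cross = 15.5·24 − 15·18 = 102.0000; (r_i+r_j)·cross = 30.5·102.0000 = 3111.0000
edge 3: (15,24)→(4.5,35.5)  cross = 15·35.5 − 4.5·24 = 424.5000; (r_i+r_j)·cross = 19.5·424.5000 = 8277.7500
edge 4: (4.5,35.5)→(1.5,20.5)  cross = 4.5·20.5 − 1.5·35.5 = 39.0000; (r_i+r_j)·cross = 6·39.0000 = 234.0000
Σcross = 389.7500 → A = |Σcross|/2 = 194.8750 mm²
Σ(r_i+r_j)·cross = 9957.5000 → first moment M = |Σ|/6 = 1659.5833
R_c = M/A = 1659.5833/194.8750 = 8.5161 mm
θ = 140° = 2.443461 rad
V = θ·R_c·A = 2.443461·8.5161·194.8750 = 4055.127 mm³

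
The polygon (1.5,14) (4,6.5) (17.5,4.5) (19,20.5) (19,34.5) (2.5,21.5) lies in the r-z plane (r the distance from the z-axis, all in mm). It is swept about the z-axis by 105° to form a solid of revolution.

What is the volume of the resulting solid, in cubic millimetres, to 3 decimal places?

Volume = 7546.629 mm³

Profile (r,z), 6 vertices: (1.5,14) (4,6.5) (17.5,4.5) (19,20.5) (19,34.5) (2.5,21.5)
edge 0: (1.5,14)→(4,6.5)  cross = 1.5·6.5 − 4·14 = -46.2500; (r_i+r_j)·cross = 5.5·-46.2500 = -254.3750
edge 1: (4,6.5)→(17.5,4.5)  cross = 4·4.5 − 17.5·6.5 = -95.7500; (r_i+r_j)·cross = 21.5·-95.7500 = -2058.6250
edge 2: (17.5,4.5)→(19,20.5)  cross = 17.5·20.5 − 19·4.5 = 273.2500; (r_i+r_j)·cross = 36.5·273.2500 = 9973.6250
edge 3: (19,20.5)→(19,34.5)  cross = 19·34.5 − 19·20.5 = 266.0000; (r_i+r_j)·cross = 38·266.0000 = 10108.0000
edge 4: (19,34.5)→(2.5,21.5)  cross = 19·21.5 − 2.5·34.5 = 322.2500; (r_i+r_j)·cross = 21.5·322.2500 = 6928.3750
edge 5: (2.5,21.5)→(1.5,14)  cross = 2.5·14 − 1.5·21.5 = 2.7500; (r_i+r_j)·cross = 4·2.7500 = 11.0000
Σcross = 722.2500 → A = |Σcross|/2 = 361.1250 mm²
Σ(r_i+r_j)·cross = 24708.0000 → first moment M = |Σ|/6 = 4118.0000
R_c = M/A = 4118.0000/361.1250 = 11.4033 mm
θ = 105° = 1.832596 rad
V = θ·R_c·A = 1.832596·11.4033·361.1250 = 7546.629 mm³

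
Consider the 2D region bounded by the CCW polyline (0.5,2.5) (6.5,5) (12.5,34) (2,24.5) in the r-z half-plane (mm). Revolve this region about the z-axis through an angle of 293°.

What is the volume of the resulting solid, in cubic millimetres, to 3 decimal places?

Profile (r,z), 4 vertices: (0.5,2.5) (6.5,5) (12.5,34) (2,24.5)
edge 0: (0.5,2.5)→(6.5,5)  cross = 0.5·5 − 6.5·2.5 = -13.7500; (r_i+r_j)·cross = 7·-13.7500 = -96.2500
edge 1: (6.5,5)→(12.5,34)  cross = 6.5·34 − 12.5·5 = 158.5000; (r_i+r_j)·cross = 19·158.5000 = 3011.5000
edge 2: (12.5,34)→(2,24.5)  cross = 12.5·24.5 − 2·34 = 238.2500; (r_i+r_j)·cross = 14.5·238.2500 = 3454.6250
edge 3: (2,24.5)→(0.5,2.5)  cross = 2·2.5 − 0.5·24.5 = -7.2500; (r_i+r_j)·cross = 2.5·-7.2500 = -18.1250
Σcross = 375.7500 → A = |Σcross|/2 = 187.8750 mm²
Σ(r_i+r_j)·cross = 6351.7500 → first moment M = |Σ|/6 = 1058.6250
R_c = M/A = 1058.6250/187.8750 = 5.6347 mm
θ = 293° = 5.113815 rad
V = θ·R_c·A = 5.113815·5.6347·187.8750 = 5413.612 mm³

Volume = 5413.612 mm³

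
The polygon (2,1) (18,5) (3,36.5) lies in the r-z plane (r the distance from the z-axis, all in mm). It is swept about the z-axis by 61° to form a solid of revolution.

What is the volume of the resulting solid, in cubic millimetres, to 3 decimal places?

Profile (r,z), 3 vertices: (2,1) (18,5) (3,36.5)
edge 0: (2,1)→(18,5)  cross = 2·5 − 18·1 = -8.0000; (r_i+r_j)·cross = 20·-8.0000 = -160.0000
edge 1: (18,5)→(3,36.5)  cross = 18·36.5 − 3·5 = 642.0000; (r_i+r_j)·cross = 21·642.0000 = 13482.0000
edge 2: (3,36.5)→(2,1)  cross = 3·1 − 2·36.5 = -70.0000; (r_i+r_j)·cross = 5·-70.0000 = -350.0000
Σcross = 564.0000 → A = |Σcross|/2 = 282.0000 mm²
Σ(r_i+r_j)·cross = 12972.0000 → first moment M = |Σ|/6 = 2162.0000
R_c = M/A = 2162.0000/282.0000 = 7.6667 mm
θ = 61° = 1.064651 rad
V = θ·R_c·A = 1.064651·7.6667·282.0000 = 2301.775 mm³

Volume = 2301.775 mm³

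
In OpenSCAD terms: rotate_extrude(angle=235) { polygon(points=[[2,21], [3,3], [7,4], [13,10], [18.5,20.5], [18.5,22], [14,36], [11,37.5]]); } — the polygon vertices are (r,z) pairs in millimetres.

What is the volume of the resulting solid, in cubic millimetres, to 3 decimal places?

Volume = 13990.981 mm³

Profile (r,z), 8 vertices: (2,21) (3,3) (7,4) (13,10) (18.5,20.5) (18.5,22) (14,36) (11,37.5)
edge 0: (2,21)→(3,3)  cross = 2·3 − 3·21 = -57.0000; (r_i+r_j)·cross = 5·-57.0000 = -285.0000
edge 1: (3,3)→(7,4)  cross = 3·4 − 7·3 = -9.0000; (r_i+r_j)·cross = 10·-9.0000 = -90.0000
edge 2: (7,4)→(13,10)  cross = 7·10 − 13·4 = 18.0000; (r_i+r_j)·cross = 20·18.0000 = 360.0000
edge 3: (13,10)→(18.5,20.5)  cross = 13·20.5 − 18.5·10 = 81.5000; (r_i+r_j)·cross = 31.5·81.5000 = 2567.2500
edge 4: (18.5,20.5)→(18.5,22)  cross = 18.5·22 − 18.5·20.5 = 27.7500; (r_i+r_j)·cross = 37·27.7500 = 1026.7500
edge 5: (18.5,22)→(14,36)  cross = 18.5·36 − 14·22 = 358.0000; (r_i+r_j)·cross = 32.5·358.0000 = 11635.0000
edge 6: (14,36)→(11,37.5)  cross = 14·37.5 − 11·36 = 129.0000; (r_i+r_j)·cross = 25·129.0000 = 3225.0000
edge 7: (11,37.5)→(2,21)  cross = 11·21 − 2·37.5 = 156.0000; (r_i+r_j)·cross = 13·156.0000 = 2028.0000
Σcross = 704.2500 → A = |Σcross|/2 = 352.1250 mm²
Σ(r_i+r_j)·cross = 20467.0000 → first moment M = |Σ|/6 = 3411.1667
R_c = M/A = 3411.1667/352.1250 = 9.6874 mm
θ = 235° = 4.101524 rad
V = θ·R_c·A = 4.101524·9.6874·352.1250 = 13990.981 mm³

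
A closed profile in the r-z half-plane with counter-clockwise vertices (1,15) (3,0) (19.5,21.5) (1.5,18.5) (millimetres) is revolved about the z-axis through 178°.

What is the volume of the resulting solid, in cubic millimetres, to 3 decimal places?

Volume = 4235.319 mm³

Profile (r,z), 4 vertices: (1,15) (3,0) (19.5,21.5) (1.5,18.5)
edge 0: (1,15)→(3,0)  cross = 1·0 − 3·15 = -45.0000; (r_i+r_j)·cross = 4·-45.0000 = -180.0000
edge 1: (3,0)→(19.5,21.5)  cross = 3·21.5 − 19.5·0 = 64.5000; (r_i+r_j)·cross = 22.5·64.5000 = 1451.2500
edge 2: (19.5,21.5)→(1.5,18.5)  cross = 19.5·18.5 − 1.5·21.5 = 328.5000; (r_i+r_j)·cross = 21·328.5000 = 6898.5000
edge 3: (1.5,18.5)→(1,15)  cross = 1.5·15 − 1·18.5 = 4.0000; (r_i+r_j)·cross = 2.5·4.0000 = 10.0000
Σcross = 352.0000 → A = |Σcross|/2 = 176.0000 mm²
Σ(r_i+r_j)·cross = 8179.7500 → first moment M = |Σ|/6 = 1363.2917
R_c = M/A = 1363.2917/176.0000 = 7.7460 mm
θ = 178° = 3.106686 rad
V = θ·R_c·A = 3.106686·7.7460·176.0000 = 4235.319 mm³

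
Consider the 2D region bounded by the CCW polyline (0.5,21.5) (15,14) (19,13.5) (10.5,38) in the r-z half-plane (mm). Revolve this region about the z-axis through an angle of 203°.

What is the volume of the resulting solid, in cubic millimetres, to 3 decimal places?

Volume = 7288.210 mm³

Profile (r,z), 4 vertices: (0.5,21.5) (15,14) (19,13.5) (10.5,38)
edge 0: (0.5,21.5)→(15,14)  cross = 0.5·14 − 15·21.5 = -315.5000; (r_i+r_j)·cross = 15.5·-315.5000 = -4890.2500
edge 1: (15,14)→(19,13.5)  cross = 15·13.5 − 19·14 = -63.5000; (r_i+r_j)·cross = 34·-63.5000 = -2159.0000
edge 2: (19,13.5)→(10.5,38)  cross = 19·38 − 10.5·13.5 = 580.2500; (r_i+r_j)·cross = 29.5·580.2500 = 17117.3750
edge 3: (10.5,38)→(0.5,21.5)  cross = 10.5·21.5 − 0.5·38 = 206.7500; (r_i+r_j)·cross = 11·206.7500 = 2274.2500
Σcross = 408.0000 → A = |Σcross|/2 = 204.0000 mm²
Σ(r_i+r_j)·cross = 12342.3750 → first moment M = |Σ|/6 = 2057.0625
R_c = M/A = 2057.0625/204.0000 = 10.0836 mm
θ = 203° = 3.543018 rad
V = θ·R_c·A = 3.543018·10.0836·204.0000 = 7288.210 mm³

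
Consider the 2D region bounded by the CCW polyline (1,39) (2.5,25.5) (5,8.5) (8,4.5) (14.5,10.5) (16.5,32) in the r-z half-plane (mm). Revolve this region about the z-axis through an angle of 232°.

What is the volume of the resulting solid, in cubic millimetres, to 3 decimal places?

Volume = 12482.222 mm³

Profile (r,z), 6 vertices: (1,39) (2.5,25.5) (5,8.5) (8,4.5) (14.5,10.5) (16.5,32)
edge 0: (1,39)→(2.5,25.5)  cross = 1·25.5 − 2.5·39 = -72.0000; (r_i+r_j)·cross = 3.5·-72.0000 = -252.0000
edge 1: (2.5,25.5)→(5,8.5)  cross = 2.5·8.5 − 5·25.5 = -106.2500; (r_i+r_j)·cross = 7.5·-106.2500 = -796.8750
edge 2: (5,8.5)→(8,4.5)  cross = 5·4.5 − 8·8.5 = -45.5000; (r_i+r_j)·cross = 13·-45.5000 = -591.5000
edge 3: (8,4.5)→(14.5,10.5)  cross = 8·10.5 − 14.5·4.5 = 18.7500; (r_i+r_j)·cross = 22.5·18.7500 = 421.8750
edge 4: (14.5,10.5)→(16.5,32)  cross = 14.5·32 − 16.5·10.5 = 290.7500; (r_i+r_j)·cross = 31·290.7500 = 9013.2500
edge 5: (16.5,32)→(1,39)  cross = 16.5·39 − 1·32 = 611.5000; (r_i+r_j)·cross = 17.5·611.5000 = 10701.2500
Σcross = 697.2500 → A = |Σcross|/2 = 348.6250 mm²
Σ(r_i+r_j)·cross = 18496.0000 → first moment M = |Σ|/6 = 3082.6667
R_c = M/A = 3082.6667/348.6250 = 8.8424 mm
θ = 232° = 4.049164 rad
V = θ·R_c·A = 4.049164·8.8424·348.6250 = 12482.222 mm³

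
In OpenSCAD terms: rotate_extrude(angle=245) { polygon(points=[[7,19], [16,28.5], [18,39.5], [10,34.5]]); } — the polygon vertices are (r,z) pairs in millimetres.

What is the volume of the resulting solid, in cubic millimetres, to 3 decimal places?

Volume = 5056.437 mm³

Profile (r,z), 4 vertices: (7,19) (16,28.5) (18,39.5) (10,34.5)
edge 0: (7,19)→(16,28.5)  cross = 7·28.5 − 16·19 = -104.5000; (r_i+r_j)·cross = 23·-104.5000 = -2403.5000
edge 1: (16,28.5)→(18,39.5)  cross = 16·39.5 − 18·28.5 = 119.0000; (r_i+r_j)·cross = 34·119.0000 = 4046.0000
edge 2: (18,39.5)→(10,34.5)  cross = 18·34.5 − 10·39.5 = 226.0000; (r_i+r_j)·cross = 28·226.0000 = 6328.0000
edge 3: (10,34.5)→(7,19)  cross = 10·19 − 7·34.5 = -51.5000; (r_i+r_j)·cross = 17·-51.5000 = -875.5000
Σcross = 189.0000 → A = |Σcross|/2 = 94.5000 mm²
Σ(r_i+r_j)·cross = 7095.0000 → first moment M = |Σ|/6 = 1182.5000
R_c = M/A = 1182.5000/94.5000 = 12.5132 mm
θ = 245° = 4.276057 rad
V = θ·R_c·A = 4.276057·12.5132·94.5000 = 5056.437 mm³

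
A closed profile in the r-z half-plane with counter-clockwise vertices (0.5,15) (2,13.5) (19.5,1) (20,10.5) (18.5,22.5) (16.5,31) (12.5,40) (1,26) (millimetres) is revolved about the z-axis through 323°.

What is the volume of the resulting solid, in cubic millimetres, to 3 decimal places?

Volume = 28469.643 mm³

Profile (r,z), 8 vertices: (0.5,15) (2,13.5) (19.5,1) (20,10.5) (18.5,22.5) (16.5,31) (12.5,40) (1,26)
edge 0: (0.5,15)→(2,13.5)  cross = 0.5·13.5 − 2·15 = -23.2500; (r_i+r_j)·cross = 2.5·-23.2500 = -58.1250
edge 1: (2,13.5)→(19.5,1)  cross = 2·1 − 19.5·13.5 = -261.2500; (r_i+r_j)·cross = 21.5·-261.2500 = -5616.8750
edge 2: (19.5,1)→(20,10.5)  cross = 19.5·10.5 − 20·1 = 184.7500; (r_i+r_j)·cross = 39.5·184.7500 = 7297.6250
edge 3: (20,10.5)→(18.5,22.5)  cross = 20·22.5 − 18.5·10.5 = 255.7500; (r_i+r_j)·cross = 38.5·255.7500 = 9846.3750
edge 4: (18.5,22.5)→(16.5,31)  cross = 18.5·31 − 16.5·22.5 = 202.2500; (r_i+r_j)·cross = 35·202.2500 = 7078.7500
edge 5: (16.5,31)→(12.5,40)  cross = 16.5·40 − 12.5·31 = 272.5000; (r_i+r_j)·cross = 29·272.5000 = 7902.5000
edge 6: (12.5,40)→(1,26)  cross = 12.5·26 − 1·40 = 285.0000; (r_i+r_j)·cross = 13.5·285.0000 = 3847.5000
edge 7: (1,26)→(0.5,15)  cross = 1·15 − 0.5·26 = 2.0000; (r_i+r_j)·cross = 1.5·2.0000 = 3.0000
Σcross = 917.7500 → A = |Σcross|/2 = 458.8750 mm²
Σ(r_i+r_j)·cross = 30300.7500 → first moment M = |Σ|/6 = 5050.1250
R_c = M/A = 5050.1250/458.8750 = 11.0054 mm
θ = 323° = 5.637413 rad
V = θ·R_c·A = 5.637413·11.0054·458.8750 = 28469.643 mm³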